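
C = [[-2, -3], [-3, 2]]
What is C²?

[[13, 0], [0, 13]]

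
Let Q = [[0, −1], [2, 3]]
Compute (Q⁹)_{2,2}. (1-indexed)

tr Q = 3 and det Q = 2, so the characteristic polynomial is λ² − (3)λ + (2) with roots 2 and 1.
Eigenvectors give P = [[1, 1], [−2, −1]] with P⁻¹ = [[−1, −1], [2, 1]], and Q = P·diag(2, 1)·P⁻¹.
Then Q⁹ = P·diag(512, 1)·P⁻¹ = [[512, 1], [−1024, −1]] · [[−1, −1], [2, 1]] = [[−510, −511], [1022, 1023]].

1023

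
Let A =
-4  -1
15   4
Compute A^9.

[[-4, -1], [15, 4]]

A² = I (check: tr A = 0 and det A = -1), so A^9 = A since 9 is odd.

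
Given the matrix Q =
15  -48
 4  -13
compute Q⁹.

[[78735, -236208], [19684, -59053]]

tr Q = 2 and det Q = -3, so the characteristic polynomial is λ² − (2)λ + (-3) with roots 3 and -1.
Eigenvectors give P = [[4, 3], [1, 1]] with P⁻¹ = [[1, -3], [-1, 4]], and Q = P·diag(3, -1)·P⁻¹.
Then Q⁹ = P·diag(19683, -1)·P⁻¹ = [[78732, -3], [19683, -1]] · [[1, -3], [-1, 4]] = [[78735, -236208], [19684, -59053]].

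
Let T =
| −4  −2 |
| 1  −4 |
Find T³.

T² = [[14, 16], [−8, 14]]
T³ = [[−40, −92], [46, −40]]

[[−40, −92], [46, −40]]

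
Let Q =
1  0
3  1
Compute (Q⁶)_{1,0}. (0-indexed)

18

Q = I + N where N = [[0, 0], [3, 0]] is strictly lower-triangular, so N² = 0.
(I + N)⁶ = I + 6·N = [[1, 0], [18, 1]].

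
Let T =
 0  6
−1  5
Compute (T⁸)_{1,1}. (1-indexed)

tr T = 5 and det T = 6, so the characteristic polynomial is λ² − (5)λ + (6) with roots 3 and 2.
Eigenvectors give P = [[−2, −3], [−1, −1]] with P⁻¹ = [[1, −3], [−1, 2]], and T = P·diag(3, 2)·P⁻¹.
Then T⁸ = P·diag(6561, 256)·P⁻¹ = [[−13122, −768], [−6561, −256]] · [[1, −3], [−1, 2]] = [[−12354, 37830], [−6305, 19171]].

−12354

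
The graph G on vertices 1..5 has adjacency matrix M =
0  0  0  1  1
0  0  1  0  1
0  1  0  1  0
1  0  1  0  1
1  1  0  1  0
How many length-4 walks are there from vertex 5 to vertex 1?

8

The number of length-4 walks from vertex 5 to vertex 1 is entry (5,1) of M⁴, where M is the adjacency matrix.
M² = [[2, 1, 1, 1, 1], [1, 2, 0, 2, 0], [1, 0, 2, 0, 2], [1, 2, 0, 3, 1], [1, 0, 2, 1, 3]]
M³ = [[2, 2, 2, 4, 4], [2, 0, 4, 1, 5], [2, 4, 0, 5, 1], [4, 1, 5, 2, 6], [4, 5, 1, 6, 2]]
M⁴ = [[8, 6, 6, 8, 8], [6, 9, 1, 11, 3], [6, 1, 9, 3, 11], [8, 11, 3, 15, 7], [8, 3, 11, 7, 15]]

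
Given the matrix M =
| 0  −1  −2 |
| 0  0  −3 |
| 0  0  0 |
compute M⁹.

M is strictly triangular, hence nilpotent: M³ = 0, so M⁹ = 0.

[[0, 0, 0], [0, 0, 0], [0, 0, 0]]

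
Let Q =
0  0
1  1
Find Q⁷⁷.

Q² = Q (a projection; rank 1, trace 1), so Q⁷⁷ = Q.

[[0, 0], [1, 1]]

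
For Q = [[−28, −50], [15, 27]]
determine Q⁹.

tr Q = −1 and det Q = −6, so the characteristic polynomial is λ² − (−1)λ + (−6) with roots 2 and −3.
Eigenvectors give P = [[−5, 2], [3, −1]] with P⁻¹ = [[1, 2], [3, 5]], and Q = P·diag(2, −3)·P⁻¹.
Then Q⁹ = P·diag(512, −19683)·P⁻¹ = [[−2560, −39366], [1536, 19683]] · [[1, 2], [3, 5]] = [[−120658, −201950], [60585, 101487]].

[[−120658, −201950], [60585, 101487]]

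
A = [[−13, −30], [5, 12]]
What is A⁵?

[[−793, −1650], [275, 582]]

tr A = −1 and det A = −6, so the characteristic polynomial is λ² − (−1)λ + (−6) with roots −3 and 2.
Eigenvectors give P = [[−3, 2], [1, −1]] with P⁻¹ = [[−1, −2], [−1, −3]], and A = P·diag(−3, 2)·P⁻¹.
Then A⁵ = P·diag(−243, 32)·P⁻¹ = [[729, 64], [−243, −32]] · [[−1, −2], [−1, −3]] = [[−793, −1650], [275, 582]].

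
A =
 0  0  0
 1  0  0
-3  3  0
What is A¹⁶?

A is strictly triangular, hence nilpotent: A³ = 0, so A¹⁶ = 0.

[[0, 0, 0], [0, 0, 0], [0, 0, 0]]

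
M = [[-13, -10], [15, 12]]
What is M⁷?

[[-6817, -4630], [6945, 4758]]

tr M = -1 and det M = -6, so the characteristic polynomial is λ² − (-1)λ + (-6) with roots 2 and -3.
Eigenvectors give P = [[-2, -1], [3, 1]] with P⁻¹ = [[1, 1], [-3, -2]], and M = P·diag(2, -3)·P⁻¹.
Then M⁷ = P·diag(128, -2187)·P⁻¹ = [[-256, 2187], [384, -2187]] · [[1, 1], [-3, -2]] = [[-6817, -4630], [6945, 4758]].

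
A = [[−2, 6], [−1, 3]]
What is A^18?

A² = A (a projection; rank 1, trace 1), so A^18 = A.

[[−2, 6], [−1, 3]]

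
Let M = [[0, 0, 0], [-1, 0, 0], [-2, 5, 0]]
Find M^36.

[[0, 0, 0], [0, 0, 0], [0, 0, 0]]

M is strictly triangular, hence nilpotent: M^3 = 0, so M^36 = 0.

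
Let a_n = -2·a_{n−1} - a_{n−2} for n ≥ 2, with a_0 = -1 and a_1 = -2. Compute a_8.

With companion matrix A = [[-2, -1], [1, 0]], [a_n, a_{n−1}]ᵀ = A·[a_{n−1}, a_{n−2}]ᵀ, so [a_8, a_7]ᵀ = A⁷·[a_1, a_0]ᵀ.
A⁷ = [[-8, -7], [7, 6]], giving [a_8, a_7]ᵀ = [[23], [-20]].

23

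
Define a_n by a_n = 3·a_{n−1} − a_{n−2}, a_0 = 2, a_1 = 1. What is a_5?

With companion matrix T = [[3, −1], [1, 0]], [a_n, a_{n−1}]ᵀ = T·[a_{n−1}, a_{n−2}]ᵀ, so [a_5, a_4]ᵀ = T^4·[a_1, a_0]ᵀ.
T^4 = [[55, −21], [21, −8]], giving [a_5, a_4]ᵀ = [[13], [5]].

13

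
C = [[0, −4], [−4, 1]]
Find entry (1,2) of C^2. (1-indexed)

−4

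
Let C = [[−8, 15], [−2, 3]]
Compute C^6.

[[4054, −9975], [1330, −3261]]

tr C = −5 and det C = 6, so the characteristic polynomial is λ² − (−5)λ + (6) with roots −2 and −3.
Eigenvectors give P = [[−5, −3], [−2, −1]] with P⁻¹ = [[1, −3], [−2, 5]], and C = P·diag(−2, −3)·P⁻¹.
Then C^6 = P·diag(64, 729)·P⁻¹ = [[−320, −2187], [−128, −729]] · [[1, −3], [−2, 5]] = [[4054, −9975], [1330, −3261]].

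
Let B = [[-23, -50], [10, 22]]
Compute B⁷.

tr B = -1 and det B = -6, so the characteristic polynomial is λ² − (-1)λ + (-6) with roots -3 and 2.
Eigenvectors give P = [[-5, -2], [2, 1]] with P⁻¹ = [[-1, -2], [2, 5]], and B = P·diag(-3, 2)·P⁻¹.
Then B⁷ = P·diag(-2187, 128)·P⁻¹ = [[10935, -256], [-4374, 128]] · [[-1, -2], [2, 5]] = [[-11447, -23150], [4630, 9388]].

[[-11447, -23150], [4630, 9388]]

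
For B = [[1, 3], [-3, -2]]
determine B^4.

[[55, 39], [-39, 16]]

B^2 = [[-8, -3], [3, -5]]
B^3 = [[1, -18], [18, 19]]
B^4 = [[55, 39], [-39, 16]]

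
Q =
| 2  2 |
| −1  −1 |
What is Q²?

[[2, 2], [−1, −1]]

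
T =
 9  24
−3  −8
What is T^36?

[[9, 24], [−3, −8]]

T² = T (a projection; rank 1, trace 1), so T^36 = T.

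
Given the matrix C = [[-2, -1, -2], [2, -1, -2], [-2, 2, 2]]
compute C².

[[6, -1, 2], [-2, -5, -6], [4, 4, 4]]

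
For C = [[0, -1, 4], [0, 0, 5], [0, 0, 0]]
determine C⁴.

C is strictly triangular, hence nilpotent: C³ = 0, so C⁴ = 0.

[[0, 0, 0], [0, 0, 0], [0, 0, 0]]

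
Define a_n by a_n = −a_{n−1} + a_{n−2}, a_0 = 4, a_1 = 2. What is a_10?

26

With companion matrix Q = [[−1, 1], [1, 0]], [a_n, a_{n−1}]ᵀ = Q·[a_{n−1}, a_{n−2}]ᵀ, so [a_10, a_9]ᵀ = Q⁹·[a_1, a_0]ᵀ.
Q⁹ = [[−55, 34], [34, −21]], giving [a_10, a_9]ᵀ = [[26], [−16]].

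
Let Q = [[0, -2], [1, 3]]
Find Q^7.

[[-126, -254], [127, 255]]

tr Q = 3 and det Q = 2, so the characteristic polynomial is λ² − (3)λ + (2) with roots 2 and 1.
Eigenvectors give P = [[-1, -2], [1, 1]] with P⁻¹ = [[1, 2], [-1, -1]], and Q = P·diag(2, 1)·P⁻¹.
Then Q^7 = P·diag(128, 1)·P⁻¹ = [[-128, -2], [128, 1]] · [[1, 2], [-1, -1]] = [[-126, -254], [127, 255]].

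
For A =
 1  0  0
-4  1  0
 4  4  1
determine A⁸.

A = I + N where N = [[0, 0, 0], [-4, 0, 0], [4, 4, 0]] is strictly lower-triangular, so N³ = 0.
(I + N)⁸ = I + 8·N + 28·N² = [[1, 0, 0], [-32, 1, 0], [-416, 32, 1]].

[[1, 0, 0], [-32, 1, 0], [-416, 32, 1]]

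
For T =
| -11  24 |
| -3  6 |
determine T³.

tr T = -5 and det T = 6, so the characteristic polynomial is λ² − (-5)λ + (6) with roots -3 and -2.
Eigenvectors give P = [[3, -8], [1, -3]] with P⁻¹ = [[3, -8], [1, -3]], and T = P·diag(-3, -2)·P⁻¹.
Then T³ = P·diag(-27, -8)·P⁻¹ = [[-81, 64], [-27, 24]] · [[3, -8], [1, -3]] = [[-179, 456], [-57, 144]].

[[-179, 456], [-57, 144]]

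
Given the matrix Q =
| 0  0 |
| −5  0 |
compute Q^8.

Q is strictly triangular, hence nilpotent: Q^2 = 0, so Q^8 = 0.

[[0, 0], [0, 0]]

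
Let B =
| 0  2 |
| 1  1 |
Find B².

[[2, 2], [1, 3]]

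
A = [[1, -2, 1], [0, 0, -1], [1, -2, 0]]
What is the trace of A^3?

A^2 = [[2, -4, 3], [-1, 2, 0], [1, -2, 3]]
A^3 = [[5, -10, 6], [-1, 2, -3], [4, -8, 3]]

10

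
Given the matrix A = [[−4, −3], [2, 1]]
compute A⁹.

[[−1534, −1533], [1022, 1021]]

tr A = −3 and det A = 2, so the characteristic polynomial is λ² − (−3)λ + (2) with roots −1 and −2.
Eigenvectors give P = [[−1, 3], [1, −2]] with P⁻¹ = [[2, 3], [1, 1]], and A = P·diag(−1, −2)·P⁻¹.
Then A⁹ = P·diag(−1, −512)·P⁻¹ = [[1, −1536], [−1, 1024]] · [[2, 3], [1, 1]] = [[−1534, −1533], [1022, 1021]].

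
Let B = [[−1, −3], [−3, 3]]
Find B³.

[[8, −48], [−48, 72]]

B² = [[10, −6], [−6, 18]]
B³ = [[8, −48], [−48, 72]]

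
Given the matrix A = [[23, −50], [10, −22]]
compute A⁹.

[[100463, −201950], [40390, −81292]]

tr A = 1 and det A = −6, so the characteristic polynomial is λ² − (1)λ + (−6) with roots 3 and −2.
Eigenvectors give P = [[5, 2], [2, 1]] with P⁻¹ = [[1, −2], [−2, 5]], and A = P·diag(3, −2)·P⁻¹.
Then A⁹ = P·diag(19683, −512)·P⁻¹ = [[98415, −1024], [39366, −512]] · [[1, −2], [−2, 5]] = [[100463, −201950], [40390, −81292]].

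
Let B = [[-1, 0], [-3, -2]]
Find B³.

[[-1, 0], [-21, -8]]

B² = [[1, 0], [9, 4]]
B³ = [[-1, 0], [-21, -8]]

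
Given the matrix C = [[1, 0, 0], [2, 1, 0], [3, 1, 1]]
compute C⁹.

C = I + N where N = [[0, 0, 0], [2, 0, 0], [3, 1, 0]] is strictly lower-triangular, so N³ = 0.
(I + N)⁹ = I + 9·N + 36·N² = [[1, 0, 0], [18, 1, 0], [99, 9, 1]].

[[1, 0, 0], [18, 1, 0], [99, 9, 1]]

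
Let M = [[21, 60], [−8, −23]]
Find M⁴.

[[−399, −1200], [160, 481]]

tr M = −2 and det M = −3, so the characteristic polynomial is λ² − (−2)λ + (−3) with roots −3 and 1.
Eigenvectors give P = [[−5, −3], [2, 1]] with P⁻¹ = [[1, 3], [−2, −5]], and M = P·diag(−3, 1)·P⁻¹.
Then M⁴ = P·diag(81, 1)·P⁻¹ = [[−405, −3], [162, 1]] · [[1, 3], [−2, −5]] = [[−399, −1200], [160, 481]].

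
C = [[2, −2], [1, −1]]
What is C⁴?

C² = C (a projection; rank 1, trace 1), so C⁴ = C.

[[2, −2], [1, −1]]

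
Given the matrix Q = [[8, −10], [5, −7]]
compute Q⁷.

[[4502, −4630], [2315, −2443]]

tr Q = 1 and det Q = −6, so the characteristic polynomial is λ² − (1)λ + (−6) with roots −2 and 3.
Eigenvectors give P = [[1, 2], [1, 1]] with P⁻¹ = [[−1, 2], [1, −1]], and Q = P·diag(−2, 3)·P⁻¹.
Then Q⁷ = P·diag(−128, 2187)·P⁻¹ = [[−128, 4374], [−128, 2187]] · [[−1, 2], [1, −1]] = [[4502, −4630], [2315, −2443]].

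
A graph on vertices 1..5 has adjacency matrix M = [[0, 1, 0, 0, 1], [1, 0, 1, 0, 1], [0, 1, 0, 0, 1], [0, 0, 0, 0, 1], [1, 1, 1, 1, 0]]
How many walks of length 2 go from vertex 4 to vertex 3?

The number of length-2 walks from vertex 4 to vertex 3 is entry (4,3) of M², where M is the adjacency matrix.
M² = [[2, 1, 2, 1, 1], [1, 3, 1, 1, 2], [2, 1, 2, 1, 1], [1, 1, 1, 1, 0], [1, 2, 1, 0, 4]]

1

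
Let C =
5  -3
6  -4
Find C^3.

[[17, -9], [18, -10]]

tr C = 1 and det C = -2, so the characteristic polynomial is λ² − (1)λ + (-2) with roots -1 and 2.
Eigenvectors give P = [[-1, -1], [-2, -1]] with P⁻¹ = [[1, -1], [-2, 1]], and C = P·diag(-1, 2)·P⁻¹.
Then C^3 = P·diag(-1, 8)·P⁻¹ = [[1, -8], [2, -8]] · [[1, -1], [-2, 1]] = [[17, -9], [18, -10]].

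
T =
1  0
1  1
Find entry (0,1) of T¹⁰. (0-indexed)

0

T = I + N where N = [[0, 0], [1, 0]] is strictly lower-triangular, so N² = 0.
(I + N)¹⁰ = I + 10·N = [[1, 0], [10, 1]].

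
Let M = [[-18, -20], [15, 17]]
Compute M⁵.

[[-1068, -1100], [825, 857]]

tr M = -1 and det M = -6, so the characteristic polynomial is λ² − (-1)λ + (-6) with roots -3 and 2.
Eigenvectors give P = [[4, 1], [-3, -1]] with P⁻¹ = [[1, 1], [-3, -4]], and M = P·diag(-3, 2)·P⁻¹.
Then M⁵ = P·diag(-243, 32)·P⁻¹ = [[-972, 32], [729, -32]] · [[1, 1], [-3, -4]] = [[-1068, -1100], [825, 857]].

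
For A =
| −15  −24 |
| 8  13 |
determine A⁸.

tr A = −2 and det A = −3, so the characteristic polynomial is λ² − (−2)λ + (−3) with roots 1 and −3.
Eigenvectors give P = [[−3, −2], [2, 1]] with P⁻¹ = [[1, 2], [−2, −3]], and A = P·diag(1, −3)·P⁻¹.
Then A⁸ = P·diag(1, 6561)·P⁻¹ = [[−3, −13122], [2, 6561]] · [[1, 2], [−2, −3]] = [[26241, 39360], [−13120, −19679]].

[[26241, 39360], [−13120, −19679]]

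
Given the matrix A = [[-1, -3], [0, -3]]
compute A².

[[1, 12], [0, 9]]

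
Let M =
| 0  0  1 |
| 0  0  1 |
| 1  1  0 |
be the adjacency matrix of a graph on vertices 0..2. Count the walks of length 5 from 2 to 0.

The number of length-5 walks from vertex 2 to vertex 0 is entry (2,0) of M⁵, where M is the adjacency matrix.
M² = [[1, 1, 0], [1, 1, 0], [0, 0, 2]]
M³ = [[0, 0, 2], [0, 0, 2], [2, 2, 0]]
M⁴ = [[2, 2, 0], [2, 2, 0], [0, 0, 4]]
M⁵ = [[0, 0, 4], [0, 0, 4], [4, 4, 0]]

4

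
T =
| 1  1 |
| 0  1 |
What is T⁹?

[[1, 9], [0, 1]]

T = I + N where N = [[0, 1], [0, 0]] is strictly upper-triangular, so N² = 0.
(I + N)⁹ = I + 9·N = [[1, 9], [0, 1]].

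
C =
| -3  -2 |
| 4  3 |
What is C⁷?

C² = I (check: tr C = 0 and det C = -1), so C⁷ = C since 7 is odd.

[[-3, -2], [4, 3]]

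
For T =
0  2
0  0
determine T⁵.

T is strictly triangular, hence nilpotent: T² = 0, so T⁵ = 0.

[[0, 0], [0, 0]]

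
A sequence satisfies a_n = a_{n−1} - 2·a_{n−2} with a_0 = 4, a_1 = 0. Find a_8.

With companion matrix T = [[1, -2], [1, 0]], [a_n, a_{n−1}]ᵀ = T·[a_{n−1}, a_{n−2}]ᵀ, so [a_8, a_7]ᵀ = T⁷·[a_1, a_0]ᵀ.
T⁷ = [[-3, -14], [7, -10]], giving [a_8, a_7]ᵀ = [[-56], [-40]].

-56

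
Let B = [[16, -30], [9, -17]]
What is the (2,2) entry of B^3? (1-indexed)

tr B = -1 and det B = -2, so the characteristic polynomial is λ² − (-1)λ + (-2) with roots 1 and -2.
Eigenvectors give P = [[2, -5], [1, -3]] with P⁻¹ = [[3, -5], [1, -2]], and B = P·diag(1, -2)·P⁻¹.
Then B^3 = P·diag(1, -8)·P⁻¹ = [[2, 40], [1, 24]] · [[3, -5], [1, -2]] = [[46, -90], [27, -53]].

-53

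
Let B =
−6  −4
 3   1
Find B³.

tr B = −5 and det B = 6, so the characteristic polynomial is λ² − (−5)λ + (6) with roots −3 and −2.
Eigenvectors give P = [[4, −1], [−3, 1]] with P⁻¹ = [[1, 1], [3, 4]], and B = P·diag(−3, −2)·P⁻¹.
Then B³ = P·diag(−27, −8)·P⁻¹ = [[−108, 8], [81, −8]] · [[1, 1], [3, 4]] = [[−84, −76], [57, 49]].

[[−84, −76], [57, 49]]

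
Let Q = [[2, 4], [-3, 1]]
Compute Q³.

[[-52, -20], [15, -47]]

Q² = [[-8, 12], [-9, -11]]
Q³ = [[-52, -20], [15, -47]]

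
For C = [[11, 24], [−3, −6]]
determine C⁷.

[[18659, 49416], [−6177, −16344]]

tr C = 5 and det C = 6, so the characteristic polynomial is λ² − (5)λ + (6) with roots 3 and 2.
Eigenvectors give P = [[−3, −8], [1, 3]] with P⁻¹ = [[−3, −8], [1, 3]], and C = P·diag(3, 2)·P⁻¹.
Then C⁷ = P·diag(2187, 128)·P⁻¹ = [[−6561, −1024], [2187, 384]] · [[−3, −8], [1, 3]] = [[18659, 49416], [−6177, −16344]].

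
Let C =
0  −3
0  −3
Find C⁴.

[[0, 81], [0, 81]]

C² = [[0, 9], [0, 9]]
C³ = [[0, −27], [0, −27]]
C⁴ = [[0, 81], [0, 81]]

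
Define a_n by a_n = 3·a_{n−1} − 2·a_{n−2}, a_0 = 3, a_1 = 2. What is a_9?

With companion matrix A = [[3, −2], [1, 0]], [a_n, a_{n−1}]ᵀ = A·[a_{n−1}, a_{n−2}]ᵀ, so [a_9, a_8]ᵀ = A⁸·[a_1, a_0]ᵀ.
A⁸ = [[511, −510], [255, −254]], giving [a_9, a_8]ᵀ = [[−508], [−252]].

−508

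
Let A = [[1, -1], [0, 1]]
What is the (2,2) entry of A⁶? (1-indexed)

A = I + N where N = [[0, -1], [0, 0]] is strictly upper-triangular, so N² = 0.
(I + N)⁶ = I + 6·N = [[1, -6], [0, 1]].

1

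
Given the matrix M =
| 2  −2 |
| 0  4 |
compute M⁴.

[[16, −240], [0, 256]]

M² = [[4, −12], [0, 16]]
M³ = [[8, −56], [0, 64]]
M⁴ = [[16, −240], [0, 256]]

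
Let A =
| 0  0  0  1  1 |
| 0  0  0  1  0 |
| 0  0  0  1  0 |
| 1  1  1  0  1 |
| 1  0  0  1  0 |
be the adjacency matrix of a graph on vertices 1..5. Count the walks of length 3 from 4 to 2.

The number of length-3 walks from vertex 4 to vertex 2 is entry (4,2) of A³, where A is the adjacency matrix.
A² = [[2, 1, 1, 1, 1], [1, 1, 1, 0, 1], [1, 1, 1, 0, 1], [1, 0, 0, 4, 1], [1, 1, 1, 1, 2]]
A³ = [[2, 1, 1, 5, 3], [1, 0, 0, 4, 1], [1, 0, 0, 4, 1], [5, 4, 4, 2, 5], [3, 1, 1, 5, 2]]

4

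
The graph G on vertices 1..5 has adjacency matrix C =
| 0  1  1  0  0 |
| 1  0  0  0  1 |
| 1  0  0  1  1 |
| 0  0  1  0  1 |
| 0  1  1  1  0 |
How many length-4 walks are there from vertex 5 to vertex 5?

The number of length-4 walks from vertex 5 to vertex 5 is entry (5,5) of C⁴, where C is the adjacency matrix.
C² = [[2, 0, 0, 1, 2], [0, 2, 2, 1, 0], [0, 2, 3, 1, 1], [1, 1, 1, 2, 1], [2, 0, 1, 1, 3]]
C³ = [[0, 4, 5, 2, 1], [4, 0, 1, 2, 5], [5, 1, 2, 4, 6], [2, 2, 4, 2, 4], [1, 5, 6, 4, 2]]
C⁴ = [[9, 1, 3, 6, 11], [1, 9, 11, 6, 3], [3, 11, 15, 8, 7], [6, 6, 8, 8, 8], [11, 3, 7, 8, 15]]

15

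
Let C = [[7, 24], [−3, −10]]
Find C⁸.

tr C = −3 and det C = 2, so the characteristic polynomial is λ² − (−3)λ + (2) with roots −2 and −1.
Eigenvectors give P = [[−8, −3], [3, 1]] with P⁻¹ = [[1, 3], [−3, −8]], and C = P·diag(−2, −1)·P⁻¹.
Then C⁸ = P·diag(256, 1)·P⁻¹ = [[−2048, −3], [768, 1]] · [[1, 3], [−3, −8]] = [[−2039, −6120], [765, 2296]].

[[−2039, −6120], [765, 2296]]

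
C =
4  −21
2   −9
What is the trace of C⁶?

tr C = −5 and det C = 6, so the characteristic polynomial is λ² − (−5)λ + (6) with roots −2 and −3.
Eigenvectors give P = [[7, −3], [2, −1]] with P⁻¹ = [[1, −3], [2, −7]], and C = P·diag(−2, −3)·P⁻¹.
Then C⁶ = P·diag(64, 729)·P⁻¹ = [[448, −2187], [128, −729]] · [[1, −3], [2, −7]] = [[−3926, 13965], [−1330, 4719]].

793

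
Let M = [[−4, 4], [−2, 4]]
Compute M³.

[[−32, 32], [−16, 32]]

M² = [[8, 0], [0, 8]]
M³ = [[−32, 32], [−16, 32]]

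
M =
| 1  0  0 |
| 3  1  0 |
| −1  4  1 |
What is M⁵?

M = I + N where N = [[0, 0, 0], [3, 0, 0], [−1, 4, 0]] is strictly lower-triangular, so N³ = 0.
(I + N)⁵ = I + 5·N + 10·N² = [[1, 0, 0], [15, 1, 0], [115, 20, 1]].

[[1, 0, 0], [15, 1, 0], [115, 20, 1]]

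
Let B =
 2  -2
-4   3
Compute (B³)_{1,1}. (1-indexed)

64

B² = [[12, -10], [-20, 17]]
B³ = [[64, -54], [-108, 91]]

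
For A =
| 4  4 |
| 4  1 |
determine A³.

[[208, 148], [148, 97]]

A² = [[32, 20], [20, 17]]
A³ = [[208, 148], [148, 97]]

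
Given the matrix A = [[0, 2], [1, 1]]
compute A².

[[2, 2], [1, 3]]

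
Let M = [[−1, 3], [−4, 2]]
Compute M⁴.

[[109, −57], [76, 52]]

M² = [[−11, 3], [−4, −8]]
M³ = [[−1, −27], [36, −28]]
M⁴ = [[109, −57], [76, 52]]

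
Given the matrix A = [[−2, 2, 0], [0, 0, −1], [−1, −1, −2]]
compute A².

[[4, −4, −2], [1, 1, 2], [4, 0, 5]]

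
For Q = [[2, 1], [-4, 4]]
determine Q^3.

[[-24, 24], [-96, 24]]

Q^2 = [[0, 6], [-24, 12]]
Q^3 = [[-24, 24], [-96, 24]]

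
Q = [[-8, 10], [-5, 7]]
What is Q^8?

tr Q = -1 and det Q = -6, so the characteristic polynomial is λ² − (-1)λ + (-6) with roots -3 and 2.
Eigenvectors give P = [[2, -1], [1, -1]] with P⁻¹ = [[1, -1], [1, -2]], and Q = P·diag(-3, 2)·P⁻¹.
Then Q^8 = P·diag(6561, 256)·P⁻¹ = [[13122, -256], [6561, -256]] · [[1, -1], [1, -2]] = [[12866, -12610], [6305, -6049]].

[[12866, -12610], [6305, -6049]]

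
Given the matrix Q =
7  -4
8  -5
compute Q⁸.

[[13121, -6560], [13120, -6559]]

tr Q = 2 and det Q = -3, so the characteristic polynomial is λ² − (2)λ + (-3) with roots -1 and 3.
Eigenvectors give P = [[-1, 1], [-2, 1]] with P⁻¹ = [[1, -1], [2, -1]], and Q = P·diag(-1, 3)·P⁻¹.
Then Q⁸ = P·diag(1, 6561)·P⁻¹ = [[-1, 6561], [-2, 6561]] · [[1, -1], [2, -1]] = [[13121, -6560], [13120, -6559]].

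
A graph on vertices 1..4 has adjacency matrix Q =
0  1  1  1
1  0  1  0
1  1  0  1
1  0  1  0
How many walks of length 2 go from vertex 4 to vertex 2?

The number of length-2 walks from vertex 4 to vertex 2 is entry (4,2) of Q², where Q is the adjacency matrix.
Q² = [[3, 1, 2, 1], [1, 2, 1, 2], [2, 1, 3, 1], [1, 2, 1, 2]]

2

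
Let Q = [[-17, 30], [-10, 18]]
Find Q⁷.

[[-7073, 13890], [-4630, 9132]]

tr Q = 1 and det Q = -6, so the characteristic polynomial is λ² − (1)λ + (-6) with roots 3 and -2.
Eigenvectors give P = [[-3, 2], [-2, 1]] with P⁻¹ = [[1, -2], [2, -3]], and Q = P·diag(3, -2)·P⁻¹.
Then Q⁷ = P·diag(2187, -128)·P⁻¹ = [[-6561, -256], [-4374, -128]] · [[1, -2], [2, -3]] = [[-7073, 13890], [-4630, 9132]].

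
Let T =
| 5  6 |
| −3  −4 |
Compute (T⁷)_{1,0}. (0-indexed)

−129

tr T = 1 and det T = −2, so the characteristic polynomial is λ² − (1)λ + (−2) with roots 2 and −1.
Eigenvectors give P = [[−2, −1], [1, 1]] with P⁻¹ = [[−1, −1], [1, 2]], and T = P·diag(2, −1)·P⁻¹.
Then T⁷ = P·diag(128, −1)·P⁻¹ = [[−256, 1], [128, −1]] · [[−1, −1], [1, 2]] = [[257, 258], [−129, −130]].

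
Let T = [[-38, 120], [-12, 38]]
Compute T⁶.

[[64, 0], [0, 64]]

tr T = 0 and det T = -4, so the characteristic polynomial is λ² − (0)λ + (-4) with roots 2 and -2.
Eigenvectors give P = [[-3, 10], [-1, 3]] with P⁻¹ = [[3, -10], [1, -3]], and T = P·diag(2, -2)·P⁻¹.
Then T⁶ = P·diag(64, 64)·P⁻¹ = [[-192, 640], [-64, 192]] · [[3, -10], [1, -3]] = [[64, 0], [0, 64]].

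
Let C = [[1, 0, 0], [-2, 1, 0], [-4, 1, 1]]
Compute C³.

[[1, 0, 0], [-6, 1, 0], [-18, 3, 1]]

C = I + N where N = [[0, 0, 0], [-2, 0, 0], [-4, 1, 0]] is strictly lower-triangular, so N³ = 0.
(I + N)³ = I + 3·N + 3·N² = [[1, 0, 0], [-6, 1, 0], [-18, 3, 1]].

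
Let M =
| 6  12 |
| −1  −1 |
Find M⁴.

[[276, 780], [−65, −179]]

tr M = 5 and det M = 6, so the characteristic polynomial is λ² − (5)λ + (6) with roots 2 and 3.
Eigenvectors give P = [[3, −4], [−1, 1]] with P⁻¹ = [[−1, −4], [−1, −3]], and M = P·diag(2, 3)·P⁻¹.
Then M⁴ = P·diag(16, 81)·P⁻¹ = [[48, −324], [−16, 81]] · [[−1, −4], [−1, −3]] = [[276, 780], [−65, −179]].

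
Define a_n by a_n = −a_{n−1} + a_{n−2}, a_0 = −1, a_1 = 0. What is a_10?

−34

With companion matrix B = [[−1, 1], [1, 0]], [a_n, a_{n−1}]ᵀ = B·[a_{n−1}, a_{n−2}]ᵀ, so [a_10, a_9]ᵀ = B⁹·[a_1, a_0]ᵀ.
B⁹ = [[−55, 34], [34, −21]], giving [a_10, a_9]ᵀ = [[−34], [21]].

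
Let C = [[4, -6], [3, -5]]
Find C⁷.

[[130, -258], [129, -257]]

tr C = -1 and det C = -2, so the characteristic polynomial is λ² − (-1)λ + (-2) with roots 1 and -2.
Eigenvectors give P = [[-2, -1], [-1, -1]] with P⁻¹ = [[-1, 1], [1, -2]], and C = P·diag(1, -2)·P⁻¹.
Then C⁷ = P·diag(1, -128)·P⁻¹ = [[-2, 128], [-1, 128]] · [[-1, 1], [1, -2]] = [[130, -258], [129, -257]].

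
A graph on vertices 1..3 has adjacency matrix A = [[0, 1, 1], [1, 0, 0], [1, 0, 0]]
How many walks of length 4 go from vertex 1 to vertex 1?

4

The number of length-4 walks from vertex 1 to vertex 1 is entry (1,1) of A⁴, where A is the adjacency matrix.
A² = [[2, 0, 0], [0, 1, 1], [0, 1, 1]]
A³ = [[0, 2, 2], [2, 0, 0], [2, 0, 0]]
A⁴ = [[4, 0, 0], [0, 2, 2], [0, 2, 2]]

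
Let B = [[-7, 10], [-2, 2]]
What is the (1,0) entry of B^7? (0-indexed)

tr B = -5 and det B = 6, so the characteristic polynomial is λ² − (-5)λ + (6) with roots -2 and -3.
Eigenvectors give P = [[2, 5], [1, 2]] with P⁻¹ = [[-2, 5], [1, -2]], and B = P·diag(-2, -3)·P⁻¹.
Then B^7 = P·diag(-128, -2187)·P⁻¹ = [[-256, -10935], [-128, -4374]] · [[-2, 5], [1, -2]] = [[-10423, 20590], [-4118, 8108]].

-4118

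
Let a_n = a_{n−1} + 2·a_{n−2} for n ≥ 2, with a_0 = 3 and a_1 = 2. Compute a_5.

52

With companion matrix B = [[1, 2], [1, 0]], [a_n, a_{n−1}]ᵀ = B·[a_{n−1}, a_{n−2}]ᵀ, so [a_5, a_4]ᵀ = B⁴·[a_1, a_0]ᵀ.
B⁴ = [[11, 10], [5, 6]], giving [a_5, a_4]ᵀ = [[52], [28]].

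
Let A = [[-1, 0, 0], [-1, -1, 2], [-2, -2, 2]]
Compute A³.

A² = [[1, 0, 0], [-2, -3, 2], [0, -2, 0]]
A³ = [[-1, 0, 0], [1, -1, -2], [2, 2, -4]]

[[-1, 0, 0], [1, -1, -2], [2, 2, -4]]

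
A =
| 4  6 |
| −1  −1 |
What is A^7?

tr A = 3 and det A = 2, so the characteristic polynomial is λ² − (3)λ + (2) with roots 2 and 1.
Eigenvectors give P = [[3, −2], [−1, 1]] with P⁻¹ = [[1, 2], [1, 3]], and A = P·diag(2, 1)·P⁻¹.
Then A^7 = P·diag(128, 1)·P⁻¹ = [[384, −2], [−128, 1]] · [[1, 2], [1, 3]] = [[382, 762], [−127, −253]].

[[382, 762], [−127, −253]]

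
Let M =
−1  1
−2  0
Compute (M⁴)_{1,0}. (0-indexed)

M² = [[−1, −1], [2, −2]]
M³ = [[3, −1], [2, 2]]
M⁴ = [[−1, 3], [−6, 2]]

−6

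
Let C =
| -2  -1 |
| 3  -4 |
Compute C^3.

C^2 = [[1, 6], [-18, 13]]
C^3 = [[16, -25], [75, -34]]

[[16, -25], [75, -34]]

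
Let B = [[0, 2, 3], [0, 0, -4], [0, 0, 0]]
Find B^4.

[[0, 0, 0], [0, 0, 0], [0, 0, 0]]

B is strictly triangular, hence nilpotent: B^3 = 0, so B^4 = 0.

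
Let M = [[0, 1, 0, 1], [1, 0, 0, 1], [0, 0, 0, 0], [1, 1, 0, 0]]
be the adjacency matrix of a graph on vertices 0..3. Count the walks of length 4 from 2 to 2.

The number of length-4 walks from vertex 2 to vertex 2 is entry (2,2) of M⁴, where M is the adjacency matrix.
M² = [[2, 1, 0, 1], [1, 2, 0, 1], [0, 0, 0, 0], [1, 1, 0, 2]]
M³ = [[2, 3, 0, 3], [3, 2, 0, 3], [0, 0, 0, 0], [3, 3, 0, 2]]
M⁴ = [[6, 5, 0, 5], [5, 6, 0, 5], [0, 0, 0, 0], [5, 5, 0, 6]]

0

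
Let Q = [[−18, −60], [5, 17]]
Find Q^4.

[[276, 780], [−65, −179]]

tr Q = −1 and det Q = −6, so the characteristic polynomial is λ² − (−1)λ + (−6) with roots 2 and −3.
Eigenvectors give P = [[−3, 4], [1, −1]] with P⁻¹ = [[1, 4], [1, 3]], and Q = P·diag(2, −3)·P⁻¹.
Then Q^4 = P·diag(16, 81)·P⁻¹ = [[−48, 324], [16, −81]] · [[1, 4], [1, 3]] = [[276, 780], [−65, −179]].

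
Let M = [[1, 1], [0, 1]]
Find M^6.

[[1, 6], [0, 1]]

M = I + N where N = [[0, 1], [0, 0]] is strictly upper-triangular, so N^2 = 0.
(I + N)^6 = I + 6·N = [[1, 6], [0, 1]].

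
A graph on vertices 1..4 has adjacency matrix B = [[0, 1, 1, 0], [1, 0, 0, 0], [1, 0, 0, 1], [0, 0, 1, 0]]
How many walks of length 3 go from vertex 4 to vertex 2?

1

The number of length-3 walks from vertex 4 to vertex 2 is entry (4,2) of B³, where B is the adjacency matrix.
B² = [[2, 0, 0, 1], [0, 1, 1, 0], [0, 1, 2, 0], [1, 0, 0, 1]]
B³ = [[0, 2, 3, 0], [2, 0, 0, 1], [3, 0, 0, 2], [0, 1, 2, 0]]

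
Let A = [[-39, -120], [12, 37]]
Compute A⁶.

[[7281, 21840], [-2184, -6551]]

tr A = -2 and det A = -3, so the characteristic polynomial is λ² − (-2)λ + (-3) with roots -3 and 1.
Eigenvectors give P = [[10, -3], [-3, 1]] with P⁻¹ = [[1, 3], [3, 10]], and A = P·diag(-3, 1)·P⁻¹.
Then A⁶ = P·diag(729, 1)·P⁻¹ = [[7290, -3], [-2187, 1]] · [[1, 3], [3, 10]] = [[7281, 21840], [-2184, -6551]].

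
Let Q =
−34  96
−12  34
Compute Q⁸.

tr Q = 0 and det Q = −4, so the characteristic polynomial is λ² − (0)λ + (−4) with roots −2 and 2.
Eigenvectors give P = [[3, −8], [1, −3]] with P⁻¹ = [[3, −8], [1, −3]], and Q = P·diag(−2, 2)·P⁻¹.
Then Q⁸ = P·diag(256, 256)·P⁻¹ = [[768, −2048], [256, −768]] · [[3, −8], [1, −3]] = [[256, 0], [0, 256]].

[[256, 0], [0, 256]]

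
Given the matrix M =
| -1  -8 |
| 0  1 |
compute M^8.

[[1, 0], [0, 1]]

M² = I (check: tr M = 0 and det M = -1), so M^8 = I since 8 is even.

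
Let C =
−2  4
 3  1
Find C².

[[16, −4], [−3, 13]]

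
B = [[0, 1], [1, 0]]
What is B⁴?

[[1, 0], [0, 1]]

B² = I (check: tr B = 0 and det B = −1), so B⁴ = I since 4 is even.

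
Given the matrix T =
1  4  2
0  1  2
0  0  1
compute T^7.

T = I + N where N = [[0, 4, 2], [0, 0, 2], [0, 0, 0]] is strictly upper-triangular, so N^3 = 0.
(I + N)^7 = I + 7·N + 21·N^2 = [[1, 28, 182], [0, 1, 14], [0, 0, 1]].

[[1, 28, 182], [0, 1, 14], [0, 0, 1]]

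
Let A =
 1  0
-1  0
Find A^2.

A² = A (a projection; rank 1, trace 1), so A^2 = A.

[[1, 0], [-1, 0]]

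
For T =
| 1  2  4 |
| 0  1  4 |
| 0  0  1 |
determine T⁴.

T = I + N where N = [[0, 2, 4], [0, 0, 4], [0, 0, 0]] is strictly upper-triangular, so N³ = 0.
(I + N)⁴ = I + 4·N + 6·N² = [[1, 8, 64], [0, 1, 16], [0, 0, 1]].

[[1, 8, 64], [0, 1, 16], [0, 0, 1]]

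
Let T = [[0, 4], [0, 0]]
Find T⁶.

T is strictly triangular, hence nilpotent: T² = 0, so T⁶ = 0.

[[0, 0], [0, 0]]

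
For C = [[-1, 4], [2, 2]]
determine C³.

[[-1, 44], [22, 32]]

C² = [[9, 4], [2, 12]]
C³ = [[-1, 44], [22, 32]]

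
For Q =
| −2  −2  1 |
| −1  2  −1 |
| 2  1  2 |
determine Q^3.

[[−13, −12, 11], [−11, 9, −17], [12, 7, 9]]

Q^2 = [[8, 1, 2], [−2, 5, −5], [−1, 0, 5]]
Q^3 = [[−13, −12, 11], [−11, 9, −17], [12, 7, 9]]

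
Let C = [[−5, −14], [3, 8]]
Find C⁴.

tr C = 3 and det C = 2, so the characteristic polynomial is λ² − (3)λ + (2) with roots 2 and 1.
Eigenvectors give P = [[−2, 7], [1, −3]] with P⁻¹ = [[3, 7], [1, 2]], and C = P·diag(2, 1)·P⁻¹.
Then C⁴ = P·diag(16, 1)·P⁻¹ = [[−32, 7], [16, −3]] · [[3, 7], [1, 2]] = [[−89, −210], [45, 106]].

[[−89, −210], [45, 106]]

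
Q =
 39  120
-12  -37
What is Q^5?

tr Q = 2 and det Q = -3, so the characteristic polynomial is λ² − (2)λ + (-3) with roots 3 and -1.
Eigenvectors give P = [[10, 3], [-3, -1]] with P⁻¹ = [[1, 3], [-3, -10]], and Q = P·diag(3, -1)·P⁻¹.
Then Q^5 = P·diag(243, -1)·P⁻¹ = [[2430, -3], [-729, 1]] · [[1, 3], [-3, -10]] = [[2439, 7320], [-732, -2197]].

[[2439, 7320], [-732, -2197]]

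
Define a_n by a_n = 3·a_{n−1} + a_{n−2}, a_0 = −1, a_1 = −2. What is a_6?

−829

With companion matrix A = [[3, 1], [1, 0]], [a_n, a_{n−1}]ᵀ = A·[a_{n−1}, a_{n−2}]ᵀ, so [a_6, a_5]ᵀ = A⁵·[a_1, a_0]ᵀ.
A⁵ = [[360, 109], [109, 33]], giving [a_6, a_5]ᵀ = [[−829], [−251]].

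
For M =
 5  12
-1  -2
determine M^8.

tr M = 3 and det M = 2, so the characteristic polynomial is λ² − (3)λ + (2) with roots 2 and 1.
Eigenvectors give P = [[4, -3], [-1, 1]] with P⁻¹ = [[1, 3], [1, 4]], and M = P·diag(2, 1)·P⁻¹.
Then M^8 = P·diag(256, 1)·P⁻¹ = [[1024, -3], [-256, 1]] · [[1, 3], [1, 4]] = [[1021, 3060], [-255, -764]].

[[1021, 3060], [-255, -764]]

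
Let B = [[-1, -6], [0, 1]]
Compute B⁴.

B² = I (check: tr B = 0 and det B = -1), so B⁴ = I since 4 is even.

[[1, 0], [0, 1]]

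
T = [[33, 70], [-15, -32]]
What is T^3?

tr T = 1 and det T = -6, so the characteristic polynomial is λ² − (1)λ + (-6) with roots 3 and -2.
Eigenvectors give P = [[7, -2], [-3, 1]] with P⁻¹ = [[1, 2], [3, 7]], and T = P·diag(3, -2)·P⁻¹.
Then T^3 = P·diag(27, -8)·P⁻¹ = [[189, 16], [-81, -8]] · [[1, 2], [3, 7]] = [[237, 490], [-105, -218]].

[[237, 490], [-105, -218]]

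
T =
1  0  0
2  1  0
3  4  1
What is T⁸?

[[1, 0, 0], [16, 1, 0], [248, 32, 1]]

T = I + N where N = [[0, 0, 0], [2, 0, 0], [3, 4, 0]] is strictly lower-triangular, so N³ = 0.
(I + N)⁸ = I + 8·N + 28·N² = [[1, 0, 0], [16, 1, 0], [248, 32, 1]].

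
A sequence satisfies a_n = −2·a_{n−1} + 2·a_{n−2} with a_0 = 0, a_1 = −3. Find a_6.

With companion matrix B = [[−2, 2], [1, 0]], [a_n, a_{n−1}]ᵀ = B·[a_{n−1}, a_{n−2}]ᵀ, so [a_6, a_5]ᵀ = B⁵·[a_1, a_0]ᵀ.
B⁵ = [[−120, 88], [44, −32]], giving [a_6, a_5]ᵀ = [[360], [−132]].

360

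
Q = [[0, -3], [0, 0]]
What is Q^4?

Q is strictly triangular, hence nilpotent: Q^2 = 0, so Q^4 = 0.

[[0, 0], [0, 0]]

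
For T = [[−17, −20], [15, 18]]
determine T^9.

tr T = 1 and det T = −6, so the characteristic polynomial is λ² − (1)λ + (−6) with roots −2 and 3.
Eigenvectors give P = [[4, −1], [−3, 1]] with P⁻¹ = [[1, 1], [3, 4]], and T = P·diag(−2, 3)·P⁻¹.
Then T^9 = P·diag(−512, 19683)·P⁻¹ = [[−2048, −19683], [1536, 19683]] · [[1, 1], [3, 4]] = [[−61097, −80780], [60585, 80268]].

[[−61097, −80780], [60585, 80268]]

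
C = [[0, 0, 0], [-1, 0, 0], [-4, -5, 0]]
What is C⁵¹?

[[0, 0, 0], [0, 0, 0], [0, 0, 0]]

C is strictly triangular, hence nilpotent: C³ = 0, so C⁵¹ = 0.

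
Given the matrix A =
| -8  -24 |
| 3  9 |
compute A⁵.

[[-8, -24], [3, 9]]

A² = A (a projection; rank 1, trace 1), so A⁵ = A.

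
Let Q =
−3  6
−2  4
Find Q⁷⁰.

[[−3, 6], [−2, 4]]

Q² = Q (a projection; rank 1, trace 1), so Q⁷⁰ = Q.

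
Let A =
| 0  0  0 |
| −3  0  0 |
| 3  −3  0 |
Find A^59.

A is strictly triangular, hence nilpotent: A^3 = 0, so A^59 = 0.

[[0, 0, 0], [0, 0, 0], [0, 0, 0]]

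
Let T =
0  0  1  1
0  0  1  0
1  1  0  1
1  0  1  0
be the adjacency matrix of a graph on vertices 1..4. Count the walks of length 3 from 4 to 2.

1

The number of length-3 walks from vertex 4 to vertex 2 is entry (4,2) of T³, where T is the adjacency matrix.
T² = [[2, 1, 1, 1], [1, 1, 0, 1], [1, 0, 3, 1], [1, 1, 1, 2]]
T³ = [[2, 1, 4, 3], [1, 0, 3, 1], [4, 3, 2, 4], [3, 1, 4, 2]]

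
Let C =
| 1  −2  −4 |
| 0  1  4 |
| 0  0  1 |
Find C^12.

[[1, −24, −576], [0, 1, 48], [0, 0, 1]]

C = I + N where N = [[0, −2, −4], [0, 0, 4], [0, 0, 0]] is strictly upper-triangular, so N^3 = 0.
(I + N)^12 = I + 12·N + 66·N^2 = [[1, −24, −576], [0, 1, 48], [0, 0, 1]].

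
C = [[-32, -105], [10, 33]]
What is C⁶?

[[-3926, -13965], [1330, 4719]]

tr C = 1 and det C = -6, so the characteristic polynomial is λ² − (1)λ + (-6) with roots 3 and -2.
Eigenvectors give P = [[-3, 7], [1, -2]] with P⁻¹ = [[2, 7], [1, 3]], and C = P·diag(3, -2)·P⁻¹.
Then C⁶ = P·diag(729, 64)·P⁻¹ = [[-2187, 448], [729, -128]] · [[2, 7], [1, 3]] = [[-3926, -13965], [1330, 4719]].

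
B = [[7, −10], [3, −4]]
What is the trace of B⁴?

tr B = 3 and det B = 2, so the characteristic polynomial is λ² − (3)λ + (2) with roots 2 and 1.
Eigenvectors give P = [[2, 5], [1, 3]] with P⁻¹ = [[3, −5], [−1, 2]], and B = P·diag(2, 1)·P⁻¹.
Then B⁴ = P·diag(16, 1)·P⁻¹ = [[32, 5], [16, 3]] · [[3, −5], [−1, 2]] = [[91, −150], [45, −74]].

17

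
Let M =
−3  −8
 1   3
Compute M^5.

M² = I (check: tr M = 0 and det M = −1), so M^5 = M since 5 is odd.

[[−3, −8], [1, 3]]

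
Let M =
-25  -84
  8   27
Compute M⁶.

tr M = 2 and det M = -3, so the characteristic polynomial is λ² − (2)λ + (-3) with roots -1 and 3.
Eigenvectors give P = [[-7, -3], [2, 1]] with P⁻¹ = [[-1, -3], [2, 7]], and M = P·diag(-1, 3)·P⁻¹.
Then M⁶ = P·diag(1, 729)·P⁻¹ = [[-7, -2187], [2, 729]] · [[-1, -3], [2, 7]] = [[-4367, -15288], [1456, 5097]].

[[-4367, -15288], [1456, 5097]]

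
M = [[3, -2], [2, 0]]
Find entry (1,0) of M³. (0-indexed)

M² = [[5, -6], [6, -4]]
M³ = [[3, -10], [10, -12]]

10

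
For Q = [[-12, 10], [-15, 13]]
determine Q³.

[[-78, 70], [-105, 97]]

tr Q = 1 and det Q = -6, so the characteristic polynomial is λ² − (1)λ + (-6) with roots 3 and -2.
Eigenvectors give P = [[-2, 1], [-3, 1]] with P⁻¹ = [[1, -1], [3, -2]], and Q = P·diag(3, -2)·P⁻¹.
Then Q³ = P·diag(27, -8)·P⁻¹ = [[-54, -8], [-81, -8]] · [[1, -1], [3, -2]] = [[-78, 70], [-105, 97]].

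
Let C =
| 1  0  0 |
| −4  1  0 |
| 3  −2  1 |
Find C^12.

C = I + N where N = [[0, 0, 0], [−4, 0, 0], [3, −2, 0]] is strictly lower-triangular, so N^3 = 0.
(I + N)^12 = I + 12·N + 66·N^2 = [[1, 0, 0], [−48, 1, 0], [564, −24, 1]].

[[1, 0, 0], [−48, 1, 0], [564, −24, 1]]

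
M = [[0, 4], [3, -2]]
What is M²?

[[12, -8], [-6, 16]]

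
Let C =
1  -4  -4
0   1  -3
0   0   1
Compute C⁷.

[[1, -28, 224], [0, 1, -21], [0, 0, 1]]

C = I + N where N = [[0, -4, -4], [0, 0, -3], [0, 0, 0]] is strictly upper-triangular, so N³ = 0.
(I + N)⁷ = I + 7·N + 21·N² = [[1, -28, 224], [0, 1, -21], [0, 0, 1]].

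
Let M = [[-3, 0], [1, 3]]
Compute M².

[[9, 0], [0, 9]]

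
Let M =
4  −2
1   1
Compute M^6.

tr M = 5 and det M = 6, so the characteristic polynomial is λ² − (5)λ + (6) with roots 3 and 2.
Eigenvectors give P = [[2, 1], [1, 1]] with P⁻¹ = [[1, −1], [−1, 2]], and M = P·diag(3, 2)·P⁻¹.
Then M^6 = P·diag(729, 64)·P⁻¹ = [[1458, 64], [729, 64]] · [[1, −1], [−1, 2]] = [[1394, −1330], [665, −601]].

[[1394, −1330], [665, −601]]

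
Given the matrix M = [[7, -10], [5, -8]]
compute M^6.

[[-601, 1330], [-665, 1394]]

tr M = -1 and det M = -6, so the characteristic polynomial is λ² − (-1)λ + (-6) with roots 2 and -3.
Eigenvectors give P = [[-2, 1], [-1, 1]] with P⁻¹ = [[-1, 1], [-1, 2]], and M = P·diag(2, -3)·P⁻¹.
Then M^6 = P·diag(64, 729)·P⁻¹ = [[-128, 729], [-64, 729]] · [[-1, 1], [-1, 2]] = [[-601, 1330], [-665, 1394]].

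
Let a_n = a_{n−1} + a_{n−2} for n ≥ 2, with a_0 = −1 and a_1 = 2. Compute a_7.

With companion matrix C = [[1, 1], [1, 0]], [a_n, a_{n−1}]ᵀ = C·[a_{n−1}, a_{n−2}]ᵀ, so [a_7, a_6]ᵀ = C⁶·[a_1, a_0]ᵀ.
C⁶ = [[13, 8], [8, 5]], giving [a_7, a_6]ᵀ = [[18], [11]].

18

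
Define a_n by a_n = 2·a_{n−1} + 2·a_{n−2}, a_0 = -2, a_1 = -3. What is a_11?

With companion matrix B = [[2, 2], [1, 0]], [a_n, a_{n−1}]ᵀ = B·[a_{n−1}, a_{n−2}]ᵀ, so [a_11, a_10]ᵀ = B¹⁰·[a_1, a_0]ᵀ.
B¹⁰ = [[18272, 13376], [6688, 4896]], giving [a_11, a_10]ᵀ = [[-81568], [-29856]].

-81568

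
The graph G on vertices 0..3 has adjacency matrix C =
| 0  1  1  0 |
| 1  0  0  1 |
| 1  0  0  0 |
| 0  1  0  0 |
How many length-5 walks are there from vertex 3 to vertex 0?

0

The number of length-5 walks from vertex 3 to vertex 0 is entry (3,0) of C⁵, where C is the adjacency matrix.
C² = [[2, 0, 0, 1], [0, 2, 1, 0], [0, 1, 1, 0], [1, 0, 0, 1]]
C³ = [[0, 3, 2, 0], [3, 0, 0, 2], [2, 0, 0, 1], [0, 2, 1, 0]]
C⁴ = [[5, 0, 0, 3], [0, 5, 3, 0], [0, 3, 2, 0], [3, 0, 0, 2]]
C⁵ = [[0, 8, 5, 0], [8, 0, 0, 5], [5, 0, 0, 3], [0, 5, 3, 0]]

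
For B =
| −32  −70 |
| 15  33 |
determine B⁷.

tr B = 1 and det B = −6, so the characteristic polynomial is λ² − (1)λ + (−6) with roots 3 and −2.
Eigenvectors give P = [[−2, 7], [1, −3]] with P⁻¹ = [[3, 7], [1, 2]], and B = P·diag(3, −2)·P⁻¹.
Then B⁷ = P·diag(2187, −128)·P⁻¹ = [[−4374, −896], [2187, 384]] · [[3, 7], [1, 2]] = [[−14018, −32410], [6945, 16077]].

[[−14018, −32410], [6945, 16077]]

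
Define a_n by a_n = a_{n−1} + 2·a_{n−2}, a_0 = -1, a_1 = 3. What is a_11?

With companion matrix Q = [[1, 2], [1, 0]], [a_n, a_{n−1}]ᵀ = Q·[a_{n−1}, a_{n−2}]ᵀ, so [a_11, a_10]ᵀ = Q¹⁰·[a_1, a_0]ᵀ.
Q¹⁰ = [[683, 682], [341, 342]], giving [a_11, a_10]ᵀ = [[1367], [681]].

1367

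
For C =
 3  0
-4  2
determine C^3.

[[27, 0], [-76, 8]]

C^2 = [[9, 0], [-20, 4]]
C^3 = [[27, 0], [-76, 8]]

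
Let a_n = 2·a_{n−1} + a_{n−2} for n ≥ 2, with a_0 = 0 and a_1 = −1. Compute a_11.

−5741

With companion matrix T = [[2, 1], [1, 0]], [a_n, a_{n−1}]ᵀ = T·[a_{n−1}, a_{n−2}]ᵀ, so [a_11, a_10]ᵀ = T^10·[a_1, a_0]ᵀ.
T^10 = [[5741, 2378], [2378, 985]], giving [a_11, a_10]ᵀ = [[−5741], [−2378]].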